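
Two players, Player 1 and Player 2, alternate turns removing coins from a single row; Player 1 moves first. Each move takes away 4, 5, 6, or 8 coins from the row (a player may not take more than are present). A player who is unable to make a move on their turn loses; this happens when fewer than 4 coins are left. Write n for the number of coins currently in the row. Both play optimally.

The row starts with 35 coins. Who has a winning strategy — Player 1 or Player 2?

Player 1 wins.

Work bottom-up. With no move the player to move loses. Otherwise the position is W if at least one move leads to an L position for the opponent, and L if every move leads to a W.
n=0: no move → L
n=1: no move → L
n=2: no move → L
n=3: no move → L
n=4: can move to 0, which is L ⇒ W
n=5: can move to 1, which is L ⇒ W
n=6: can move to 2, which is L ⇒ W
n=7: can move to 3, which is L ⇒ W
n=8: can move to 3, which is L ⇒ W
n=9: can move to 3, which is L ⇒ W
n=10: can move to 2, which is L ⇒ W
n=11: can move to 3, which is L ⇒ W
n=12: moves to 8(W), 7(W), 6(W), 4(W); every one is W ⇒ L
n=13: moves to 9(W), 8(W), 7(W), 5(W); every one is W ⇒ L
n=14: moves to 10(W), 9(W), 8(W), 6(W); every one is W ⇒ L
n=15: moves to 11(W), 10(W), 9(W), 7(W); every one is W ⇒ L
n=16: can move to 12, which is L ⇒ W
n=17: can move to 13, which is L ⇒ W
n=18: can move to 14, which is L ⇒ W
n=19: can move to 15, which is L ⇒ W
n=20: can move to 15, which is L ⇒ W
n=21: can move to 15, which is L ⇒ W
n=22: can move to 14, which is L ⇒ W
n=23: can move to 15, which is L ⇒ W
n=24: moves to 20(W), 19(W), 18(W), 16(W); every one is W ⇒ L
n=25: moves to 21(W), 20(W), 19(W), 17(W); every one is W ⇒ L
n=26: moves to 22(W), 21(W), 20(W), 18(W); every one is W ⇒ L
n=27: moves to 23(W), 22(W), 21(W), 19(W); every one is W ⇒ L
n=28: can move to 24, which is L ⇒ W
n=29: can move to 25, which is L ⇒ W
n=30: can move to 26, which is L ⇒ W
n=31: can move to 27, which is L ⇒ W
n=32: can move to 27, which is L ⇒ W
n=33: can move to 27, which is L ⇒ W
n=34: can move to 26, which is L ⇒ W
n=35: can move to 27, which is L ⇒ W
From 35 Player 1 can remove 8, leaving 27, reaching an L position.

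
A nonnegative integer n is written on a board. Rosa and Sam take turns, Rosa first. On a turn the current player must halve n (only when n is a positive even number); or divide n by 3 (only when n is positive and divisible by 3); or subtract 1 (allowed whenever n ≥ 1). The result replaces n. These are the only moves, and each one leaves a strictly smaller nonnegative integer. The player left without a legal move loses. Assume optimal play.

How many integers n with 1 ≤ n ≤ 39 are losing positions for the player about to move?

Build the W/L table. Terminal = L. A non-terminal position is W if it has a move to some L; otherwise it is L.
n=0: no move → L
n=1: W (go to 0, an L position)
n=2: L (sole option 1(W) is W)
n=3: W (go to 2, an L position)
n=4: W (go to 2, an L position)
n=5: L (sole option 4(W) is W)
n=6: W (go to 2, an L position)
n=7: L (sole option 6(W) is W)
n=8: W (go to 7, an L position)
n=9: L (options 3(W), 8(W) are all W)
n=10: W (go to 5, an L position)
n=11: L (sole option 10(W) is W)
n=12: W (go to 11, an L position)
n=13: L (sole option 12(W) is W)
n=14: W (go to 7, an L position)
n=15: W (go to 5, an L position)
n=16: L (options 8(W), 15(W) are all W)
n=17: W (go to 16, an L position)
n=18: W (go to 9, an L position)
n=19: L (sole option 18(W) is W)
n=20: W (go to 19, an L position)
n=21: W (go to 7, an L position)
n=22: W (go to 11, an L position)
n=23: L (sole option 22(W) is W)
n=24: W (go to 23, an L position)
n=25: L (sole option 24(W) is W)
n=26: W (go to 13, an L position)
n=27: W (go to 9, an L position)
n=28: L (options 14(W), 27(W) are all W)
n=29: W (go to 28, an L position)
n=30: L (options 10(W), 15(W), 29(W) are all W)
n=31: W (go to 30, an L position)
n=32: W (go to 16, an L position)
n=33: W (go to 11, an L position)
n=34: L (options 17(W), 33(W) are all W)
n=35: W (go to 34, an L position)
n=36: L (options 12(W), 18(W), 35(W) are all W)
n=37: W (go to 36, an L position)
n=38: W (go to 19, an L position)
n=39: W (go to 13, an L position)
L entries with 1 ≤ n ≤ 39 (n=0 is outside the asked range and is not counted): n = 2, 5, 7, 9, 11, 13, 16, 19, 23, 25, 28, 30, 34, 36; that makes 14.

14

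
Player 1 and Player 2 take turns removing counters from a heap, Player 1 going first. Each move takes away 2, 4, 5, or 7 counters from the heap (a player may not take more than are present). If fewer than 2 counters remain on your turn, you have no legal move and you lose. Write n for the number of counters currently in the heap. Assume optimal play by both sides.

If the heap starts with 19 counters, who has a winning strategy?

Label each position W (a win for the player to move) or L (a loss). A position with no legal move is L; any other position is W exactly when some move reaches an L, and L when every move reaches a W.
n=0: no move → L
n=1: no move → L
n=2: reaches L-position 0 → W
n=3: reaches L-position 1 → W
n=4: reaches L-position 0 → W
n=5: reaches L-position 1 → W
n=6: reaches L-position 1 → W
n=7: reaches L-position 0 → W
n=8: reaches L-position 1 → W
n=9: only reaches 7(W), 5(W), 4(W), 2(W), all W → L
n=10: only reaches 8(W), 6(W), 5(W), 3(W), all W → L
n=11: reaches L-position 9 → W
n=12: reaches L-position 10 → W
n=13: reaches L-position 9 → W
n=14: reaches L-position 10 → W
n=15: reaches L-position 10 → W
n=16: reaches L-position 9 → W
n=17: reaches L-position 10 → W
n=18: only reaches 16(W), 14(W), 13(W), 11(W), all W → L
n=19: only reaches 17(W), 15(W), 14(W), 12(W), all W → L
Every move from 19 reaches a W position, so the mover loses.

Player 2 wins.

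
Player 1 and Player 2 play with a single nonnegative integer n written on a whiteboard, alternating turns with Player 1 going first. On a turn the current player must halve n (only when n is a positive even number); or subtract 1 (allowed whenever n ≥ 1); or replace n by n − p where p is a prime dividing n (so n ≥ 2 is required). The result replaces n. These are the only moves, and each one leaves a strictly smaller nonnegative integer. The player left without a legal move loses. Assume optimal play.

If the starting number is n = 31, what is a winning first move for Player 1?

Move to 0.

Classify positions by backward induction: terminal positions (no move available) are L. From any other position, the mover wins iff some move reaches an L.
n=0: no move → L
n=1: →0(L), so W
n=2: →0(L), so W
n=3: →0(L), so W
n=4: →2(W), 3(W) — all W, so L
n=5: →0(L), so W
n=6: →4(L), so W
n=7: →0(L), so W
n=8: →4(L), so W
n=9: →6(W), 8(W) — all W, so L
n=10: →9(L), so W
n=11: →0(L), so W
n=12: →9(L), so W
n=13: →0(L), so W
n=14: →7(W), 12(W), 13(W) — all W, so L
n=15: →14(L), so W
n=16: →14(L), so W
n=17: →0(L), so W
n=18: →9(L), so W
n=19: →0(L), so W
n=20: →10(W), 15(W), 18(W), 19(W) — all W, so L
n=21: →14(L), so W
n=22: →20(L), so W
n=23: →0(L), so W
n=24: →12(W), 21(W), 22(W), 23(W) — all W, so L
n=25: →20(L), so W
n=26: →24(L), so W
n=27: →24(L), so W
n=28: →14(L), so W
n=29: →0(L), so W
n=30: →15(W), 25(W), 27(W), 28(W), 29(W) — all W, so L
n=31: →0(L), so W
From 31, the L positions reachable in one move are: 0, 30. Any move reaching one of these is winning.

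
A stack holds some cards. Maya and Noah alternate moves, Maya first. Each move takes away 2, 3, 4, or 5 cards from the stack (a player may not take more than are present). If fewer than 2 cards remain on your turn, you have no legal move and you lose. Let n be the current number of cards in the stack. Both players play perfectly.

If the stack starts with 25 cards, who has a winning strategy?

Maya wins.

Classify positions by backward induction: terminal positions (no move available) are L. From any other position, the mover wins iff some move reaches an L.
n=0: no move → L
n=1: no move → L
n=2: can move to 0, which is L ⇒ W
n=3: can move to 1, which is L ⇒ W
n=4: can move to 1, which is L ⇒ W
n=5: can move to 1, which is L ⇒ W
n=6: can move to 1, which is L ⇒ W
n=7: moves to 5(W), 4(W), 3(W), 2(W); every one is W ⇒ L
n=8: moves to 6(W), 5(W), 4(W), 3(W); every one is W ⇒ L
n=9: can move to 7, which is L ⇒ W
n=10: can move to 8, which is L ⇒ W
n=11: can move to 8, which is L ⇒ W
n=12: can move to 8, which is L ⇒ W
n=13: can move to 8, which is L ⇒ W
n=14: moves to 12(W), 11(W), 10(W), 9(W); every one is W ⇒ L
n=15: moves to 13(W), 12(W), 11(W), 10(W); every one is W ⇒ L
n=16: can move to 14, which is L ⇒ W
n=17: can move to 15, which is L ⇒ W
n=18: can move to 15, which is L ⇒ W
n=19: can move to 15, which is L ⇒ W
n=20: can move to 15, which is L ⇒ W
n=21: moves to 19(W), 18(W), 17(W), 16(W); every one is W ⇒ L
n=22: moves to 20(W), 19(W), 18(W), 17(W); every one is W ⇒ L
n=23: can move to 21, which is L ⇒ W
n=24: can move to 22, which is L ⇒ W
n=25: can move to 22, which is L ⇒ W
From 25 Maya can remove 3, leaving 22, reaching an L position.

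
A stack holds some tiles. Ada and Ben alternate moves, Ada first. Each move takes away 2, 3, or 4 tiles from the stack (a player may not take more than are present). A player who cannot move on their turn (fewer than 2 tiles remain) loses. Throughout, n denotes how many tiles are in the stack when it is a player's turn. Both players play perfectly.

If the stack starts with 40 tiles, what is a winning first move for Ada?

Remove 3, leaving 37.

Classify positions by backward induction: terminal positions (no move available) are L. From any other position, the mover wins iff some move reaches an L.
n=0: no move → L
n=1: no move → L
n=2: →0(L), so W
n=3: →1(L), so W
n=4: →1(L), so W
n=5: →1(L), so W
n=6: →4(W), 3(W), 2(W) — all W, so L
n=7: →5(W), 4(W), 3(W) — all W, so L
n=8: →6(L), so W
n=9: →7(L), so W
n=10: →7(L), so W
n=11: →7(L), so W
n=12: →10(W), 9(W), 8(W) — all W, so L
n=13: →11(W), 10(W), 9(W) — all W, so L
n=14: →12(L), so W
n=15: →13(L), so W
n=16: →13(L), so W
n=17: →13(L), so W
n=18: →16(W), 15(W), 14(W) — all W, so L
n=19: →17(W), 16(W), 15(W) — all W, so L
n=20: →18(L), so W
n=21: →19(L), so W
n=22: →19(L), so W
n=23: →19(L), so W
n=24: →22(W), 21(W), 20(W) — all W, so L
n=25: →23(W), 22(W), 21(W) — all W, so L
n=26: →24(L), so W
n=27: →25(L), so W
n=28: →25(L), so W
n=29: →25(L), so W
n=30: →28(W), 27(W), 26(W) — all W, so L
n=31: →29(W), 28(W), 27(W) — all W, so L
n=32: →30(L), so W
n=33: →31(L), so W
n=34: →31(L), so W
n=35: →31(L), so W
n=36: →34(W), 33(W), 32(W) — all W, so L
n=37: →35(W), 34(W), 33(W) — all W, so L
n=38: →36(L), so W
n=39: →37(L), so W
n=40: →37(L), so W
From 40, the L positions reachable in one move are: 37, 36. Any move reaching one of these is winning.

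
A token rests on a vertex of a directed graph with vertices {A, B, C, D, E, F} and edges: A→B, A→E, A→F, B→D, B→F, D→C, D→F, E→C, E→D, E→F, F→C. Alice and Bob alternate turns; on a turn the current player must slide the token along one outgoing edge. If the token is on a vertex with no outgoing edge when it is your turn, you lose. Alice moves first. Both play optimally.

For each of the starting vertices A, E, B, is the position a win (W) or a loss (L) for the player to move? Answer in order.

A: W, E: W, B: L

Use the standard recursion: the mover loses at a terminal position; elsewhere, the mover wins exactly when some move hands the opponent an L position.
Every edge goes from a vertex to one that appears earlier in the order C, F, D, E, B, A, so processing vertices in that order labels each vertex after all of its successors.
C: no outgoing edge → L
F: →C(L), so W
D: →C(L), so W
E: →C(L), so W
B: →D(W), F(W) — all W, so L
A: →B(L), so W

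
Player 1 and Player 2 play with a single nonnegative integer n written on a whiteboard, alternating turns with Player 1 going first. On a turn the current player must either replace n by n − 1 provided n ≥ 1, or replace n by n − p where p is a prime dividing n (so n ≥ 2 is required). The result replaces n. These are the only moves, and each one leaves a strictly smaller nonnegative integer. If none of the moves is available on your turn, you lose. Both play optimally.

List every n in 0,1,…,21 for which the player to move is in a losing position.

0, 4, 8, 12, 16, 20

Positions with no move are L. A position that does have a move is losing for the player to move precisely when every available move leads to a winning position for the opponent. Fill in the labels:
n=0: no move → L
n=1: W (go to 0, an L position)
n=2: W (go to 0, an L position)
n=3: W (go to 0, an L position)
n=4: L (options 2(W), 3(W) are all W)
n=5: W (go to 0, an L position)
n=6: W (go to 4, an L position)
n=7: W (go to 0, an L position)
n=8: L (options 6(W), 7(W) are all W)
n=9: W (go to 8, an L position)
n=10: W (go to 8, an L position)
n=11: W (go to 0, an L position)
n=12: L (options 9(W), 10(W), 11(W) are all W)
n=13: W (go to 0, an L position)
n=14: W (go to 12, an L position)
n=15: W (go to 12, an L position)
n=16: L (options 14(W), 15(W) are all W)
n=17: W (go to 0, an L position)
n=18: W (go to 16, an L position)
n=19: W (go to 0, an L position)
n=20: L (options 15(W), 18(W), 19(W) are all W)
n=21: W (go to 20, an L position)
The losing starting values of n are exactly the entries labelled L in this table (6 of them).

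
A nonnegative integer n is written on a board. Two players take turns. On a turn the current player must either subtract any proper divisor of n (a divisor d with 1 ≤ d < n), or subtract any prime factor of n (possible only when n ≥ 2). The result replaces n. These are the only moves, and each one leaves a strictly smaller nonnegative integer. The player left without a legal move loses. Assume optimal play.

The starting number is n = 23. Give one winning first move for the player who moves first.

Move to 0.

Label each position W (a win for the player to move) or L (a loss). A position with no legal move is L; any other position is W exactly when some move reaches an L, and L when every move reaches a W.
n=0: no move → L
n=1: no move → L
n=2: W (go to 0, an L position)
n=3: W (go to 0, an L position)
n=4: L (options 2(W), 3(W) are all W)
n=5: W (go to 0, an L position)
n=6: W (go to 4, an L position)
n=7: W (go to 0, an L position)
n=8: W (go to 4, an L position)
n=9: L (options 6(W), 8(W) are all W)
n=10: W (go to 9, an L position)
n=11: W (go to 0, an L position)
n=12: W (go to 9, an L position)
n=13: W (go to 0, an L position)
n=14: L (options 7(W), 12(W), 13(W) are all W)
n=15: W (go to 14, an L position)
n=16: W (go to 14, an L position)
n=17: W (go to 0, an L position)
n=18: W (go to 9, an L position)
n=19: W (go to 0, an L position)
n=20: L (options 10(W), 15(W), 16(W), 18(W), 19(W) are all W)
n=21: W (go to 14, an L position)
n=22: W (go to 20, an L position)
n=23: W (go to 0, an L position)
From 23, the L positions reachable in one move are: 0.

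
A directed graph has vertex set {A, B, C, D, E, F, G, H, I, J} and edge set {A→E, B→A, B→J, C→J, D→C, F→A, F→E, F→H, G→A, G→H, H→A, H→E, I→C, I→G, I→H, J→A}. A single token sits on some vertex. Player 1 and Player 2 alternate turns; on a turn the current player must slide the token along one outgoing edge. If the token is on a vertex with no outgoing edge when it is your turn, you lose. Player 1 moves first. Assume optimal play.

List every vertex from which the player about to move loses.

D, E, G, J

Compute win/loss labels from the base case upward. A position with no move is L. Any other position is W if it can reach an L in one move, else L.
Every edge goes from a vertex to one that appears earlier in the order E, A, H, F, G, J, C, I, D, B, so processing vertices in that order labels each vertex after all of its successors.
E: no outgoing edge → L
A: reaches L-position E → W
H: reaches L-position E → W
F: reaches L-position E → W
G: only reaches H(W), A(W), all W → L
J: only reaches A(W), which is W → L
C: reaches L-position J → W
I: reaches L-position G → W
D: only reaches C(W), which is W → L
B: reaches L-position J → W
The losing starting vertices are exactly the entries labelled L in this table (4 of them).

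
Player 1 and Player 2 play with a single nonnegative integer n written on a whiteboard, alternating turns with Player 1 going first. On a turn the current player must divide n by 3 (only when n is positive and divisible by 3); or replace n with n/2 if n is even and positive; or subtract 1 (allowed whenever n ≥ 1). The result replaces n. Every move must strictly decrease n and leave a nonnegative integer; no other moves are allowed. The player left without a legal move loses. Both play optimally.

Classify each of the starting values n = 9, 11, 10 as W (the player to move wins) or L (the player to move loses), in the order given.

9: L, 11: L, 10: W

Classify positions by backward induction: terminal positions (no move available) are L. From any other position, the mover wins iff some move reaches an L.
n=0: no move → L
n=1: reaches L-position 0 → W
n=2: only reaches 1(W), which is W → L
n=3: reaches L-position 2 → W
n=4: reaches L-position 2 → W
n=5: only reaches 4(W), which is W → L
n=6: reaches L-position 2 → W
n=7: only reaches 6(W), which is W → L
n=8: reaches L-position 7 → W
n=9: only reaches 3(W), 8(W), all W → L
n=10: reaches L-position 5 → W
n=11: only reaches 10(W), which is W → L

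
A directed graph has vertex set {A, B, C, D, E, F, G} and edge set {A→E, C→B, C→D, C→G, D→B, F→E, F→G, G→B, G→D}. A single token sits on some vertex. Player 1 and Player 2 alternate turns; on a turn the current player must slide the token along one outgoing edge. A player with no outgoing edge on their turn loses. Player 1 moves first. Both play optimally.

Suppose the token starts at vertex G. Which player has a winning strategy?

Work bottom-up. With no move the player to move loses. Otherwise the position is W if at least one move leads to an L position for the opponent, and L if every move leads to a W.
Every edge goes from a vertex to one that appears earlier in the order E, B, D, G, F, A, C, so processing vertices in that order labels each vertex after all of its successors.
E: no outgoing edge → L
B: no outgoing edge → L
D: W (go to B, an L position)
G: W (go to B, an L position)
F: W (go to E, an L position)
A: W (go to E, an L position)
C: W (go to B, an L position)
The starting position G is W: Player 1 should move to B, handing over an L position.

Player 1 wins.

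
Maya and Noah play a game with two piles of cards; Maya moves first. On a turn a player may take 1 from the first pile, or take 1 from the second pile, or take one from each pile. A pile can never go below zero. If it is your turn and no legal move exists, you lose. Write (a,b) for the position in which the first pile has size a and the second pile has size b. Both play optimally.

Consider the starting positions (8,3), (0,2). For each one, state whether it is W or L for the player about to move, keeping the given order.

(8,3): W, (0,2): L

Classify positions by backward induction: terminal positions (no move available) are L. From any other position, the mover wins iff some move reaches an L.
No move ever increases a pile, so every position that can arise here has a ≤ 8 and b ≤ 3; it is enough to label the cells with 0 ≤ a ≤ 8 and 0 ≤ b ≤ 3.
Every move lowers a or b (never raises either), so fill the grid row by row in increasing a, and left to right within a row: each cell's successors are then already labelled.
      b=0  b=1  b=2  b=3
a=0:    L    W    L    W
a=1:    W    W    W    W
a=2:    L    W    L    W
a=3:    W    W    W    W
a=4:    L    W    L    W
a=5:    W    W    W    W
a=6:    L    W    L    W
a=7:    W    W    W    W
a=8:    L    W    L    W
Cells with no legal move (terminal, hence L): (0,0).
The remaining L cells, each justified by listing all of its moves:
(0,2): L (sole option (0,1)(W) is W)
(2,0): L (sole option (1,0)(W) is W)
(2,2): L (options (1,2)(W), (2,1)(W), (1,1)(W) are all W)
(4,0): L (sole option (3,0)(W) is W)
(4,2): L (options (3,2)(W), (4,1)(W), (3,1)(W) are all W)
(6,0): L (sole option (5,0)(W) is W)
(6,2): L (options (5,2)(W), (6,1)(W), (5,1)(W) are all W)
(8,0): L (sole option (7,0)(W) is W)
(8,2): L (options (7,2)(W), (8,1)(W), (7,1)(W) are all W)
Every other cell has at least one move into one of the L cells above, so it is W.
(8,3): the move to (8,2) reaches an L cell, so W
(0,2): one of the L cells justified above, so L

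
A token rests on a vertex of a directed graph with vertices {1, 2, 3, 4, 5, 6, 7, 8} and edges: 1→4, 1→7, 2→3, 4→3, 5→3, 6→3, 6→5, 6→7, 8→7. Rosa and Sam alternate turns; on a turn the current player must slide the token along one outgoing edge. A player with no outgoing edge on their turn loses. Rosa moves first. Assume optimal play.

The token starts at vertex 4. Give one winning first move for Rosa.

Move to 3.

Use the standard recursion: the mover loses at a terminal position; elsewhere, the mover wins exactly when some move hands the opponent an L position.
Every edge goes from a vertex to one that appears earlier in the order 3, 7, 8, 4, 2, 5, 6, 1, so processing vertices in that order labels each vertex after all of its successors.
3: no outgoing edge → L
7: no outgoing edge → L
8: reaches L-position 7 → W
4: reaches L-position 3 → W
2: reaches L-position 3 → W
5: reaches L-position 3 → W
6: reaches L-position 7 → W
1: reaches L-position 7 → W
From 4, the L positions reachable in one move are: 3.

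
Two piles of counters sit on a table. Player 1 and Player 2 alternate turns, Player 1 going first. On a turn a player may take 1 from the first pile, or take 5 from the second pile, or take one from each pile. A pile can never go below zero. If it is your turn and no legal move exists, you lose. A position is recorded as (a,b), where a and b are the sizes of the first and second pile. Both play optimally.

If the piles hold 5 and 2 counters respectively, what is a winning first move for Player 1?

Move to (4,2).

Compute win/loss labels from the base case upward. A position with no move is L. Any other position is W if it can reach an L in one move, else L.
No move ever increases a pile, so every position that can arise here has a ≤ 5 and b ≤ 2; it is enough to label the cells with 0 ≤ a ≤ 5 and 0 ≤ b ≤ 2.
Every move lowers a or b (never raises either), so fill the grid row by row in increasing a, and left to right within a row: each cell's successors are then already labelled.
      b=0  b=1  b=2
a=0:    L    L    L
a=1:    W    W    W
a=2:    L    L    L
a=3:    W    W    W
a=4:    L    L    L
a=5:    W    W    W
Cells with no legal move (terminal, hence L): (0,0), (0,1), (0,2).
The remaining L cells, each justified by listing all of its moves:
(2,0): L (sole option (1,0)(W) is W)
(2,1): L (options (1,1)(W), (1,0)(W) are all W)
(2,2): L (options (1,2)(W), (1,1)(W) are all W)
(4,0): L (sole option (3,0)(W) is W)
(4,1): L (options (3,1)(W), (3,0)(W) are all W)
(4,2): L (options (3,2)(W), (3,1)(W) are all W)
Every other cell has at least one move into one of the L cells above, so it is W.
From (5,2), the L positions reachable in one move are: (4,2), (4,1). Any move reaching one of these is winning.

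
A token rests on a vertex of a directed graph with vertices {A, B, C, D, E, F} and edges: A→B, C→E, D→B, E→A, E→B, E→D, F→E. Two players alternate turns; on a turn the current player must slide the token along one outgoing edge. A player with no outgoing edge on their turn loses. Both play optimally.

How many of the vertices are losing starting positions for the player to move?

3

Label each position W (a win for the player to move) or L (a loss). A position with no legal move is L; any other position is W exactly when some move reaches an L, and L when every move reaches a W.
Every edge goes from a vertex to one that appears earlier in the order B, D, A, E, C, F, so processing vertices in that order labels each vertex after all of its successors.
B: no outgoing edge → L
D: W (go to B, an L position)
A: W (go to B, an L position)
E: W (go to B, an L position)
C: L (sole option E(W) is W)
F: L (sole option E(W) is W)
The L vertices are B, C, F; that is 3 in all.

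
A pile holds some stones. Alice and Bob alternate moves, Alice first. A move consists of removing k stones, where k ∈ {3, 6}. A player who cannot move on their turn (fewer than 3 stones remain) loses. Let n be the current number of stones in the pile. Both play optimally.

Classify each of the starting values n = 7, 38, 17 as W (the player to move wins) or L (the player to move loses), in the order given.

Use the standard recursion: the mover loses at a terminal position; elsewhere, the mover wins exactly when some move hands the opponent an L position.
n=0: no move → L
n=1: no move → L
n=2: no move → L
n=3: W (go to 0, an L position)
n=4: W (go to 1, an L position)
n=5: W (go to 2, an L position)
n=6: W (go to 0, an L position)
n=7: W (go to 1, an L position)
n=8: W (go to 2, an L position)
n=9: L (options 6(W), 3(W) are all W)
n=10: L (options 7(W), 4(W) are all W)
n=11: L (options 8(W), 5(W) are all W)
n=12: W (go to 9, an L position)
n=13: W (go to 10, an L position)
n=14: W (go to 11, an L position)
n=15: W (go to 9, an L position)
n=16: W (go to 10, an L position)
n=17: W (go to 11, an L position)
n=18: L (options 15(W), 12(W) are all W)
n=19: L (options 16(W), 13(W) are all W)
n=20: L (options 17(W), 14(W) are all W)
n=21: W (go to 18, an L position)
n=22: W (go to 19, an L position)
n=23: W (go to 20, an L position)
n=24: W (go to 18, an L position)
n=25: W (go to 19, an L position)
n=26: W (go to 20, an L position)
n=27: L (options 24(W), 21(W) are all W)
n=28: L (options 25(W), 22(W) are all W)
n=29: L (options 26(W), 23(W) are all W)
n=30: W (go to 27, an L position)
n=31: W (go to 28, an L position)
n=32: W (go to 29, an L position)
n=33: W (go to 27, an L position)
n=34: W (go to 28, an L position)
n=35: W (go to 29, an L position)
n=36: L (options 33(W), 30(W) are all W)
n=37: L (options 34(W), 31(W) are all W)
n=38: L (options 35(W), 32(W) are all W)

7: W, 38: L, 17: W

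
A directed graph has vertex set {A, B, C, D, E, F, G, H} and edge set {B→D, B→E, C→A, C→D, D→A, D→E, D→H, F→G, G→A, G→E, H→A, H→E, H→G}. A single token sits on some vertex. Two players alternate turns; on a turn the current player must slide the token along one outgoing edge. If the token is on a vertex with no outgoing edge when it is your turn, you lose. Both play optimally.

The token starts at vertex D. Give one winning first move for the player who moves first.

Move to E.

Use the standard recursion: the mover loses at a terminal position; elsewhere, the mover wins exactly when some move hands the opponent an L position.
Every edge goes from a vertex to one that appears earlier in the order A, E, G, H, D, B, C, F, so processing vertices in that order labels each vertex after all of its successors.
A: no outgoing edge → L
E: no outgoing edge → L
G: can move to E, which is L ⇒ W
H: can move to E, which is L ⇒ W
D: can move to E, which is L ⇒ W
B: can move to E, which is L ⇒ W
C: can move to A, which is L ⇒ W
F: the only move is to G(W), a W ⇒ L
From D, the L positions reachable in one move are: E, A. Any move reaching one of these is winning.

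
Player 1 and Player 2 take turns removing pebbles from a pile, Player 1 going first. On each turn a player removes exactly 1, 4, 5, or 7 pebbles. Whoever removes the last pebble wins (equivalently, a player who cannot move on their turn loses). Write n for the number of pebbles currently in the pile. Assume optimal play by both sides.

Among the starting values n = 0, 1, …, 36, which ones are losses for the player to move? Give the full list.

0, 2, 8, 10, 16, 18, 24, 26, 32, 34

Classify positions by backward induction: terminal positions (no move available) are L. From any other position, the mover wins iff some move reaches an L.
n=0: no move → L
n=1: W (go to 0, an L position)
n=2: L (sole option 1(W) is W)
n=3: W (go to 2, an L position)
n=4: W (go to 0, an L position)
n=5: W (go to 0, an L position)
n=6: W (go to 2, an L position)
n=7: W (go to 2, an L position)
n=8: L (options 7(W), 4(W), 3(W), 1(W) are all W)
n=9: W (go to 8, an L position)
n=10: L (options 9(W), 6(W), 5(W), 3(W) are all W)
n=11: W (go to 10, an L position)
n=12: W (go to 8, an L position)
n=13: W (go to 8, an L position)
n=14: W (go to 10, an L position)
n=15: W (go to 10, an L position)
n=16: L (options 15(W), 12(W), 11(W), 9(W) are all W)
n=17: W (go to 16, an L position)
n=18: L (options 17(W), 14(W), 13(W), 11(W) are all W)
n=19: W (go to 18, an L position)
n=20: W (go to 16, an L position)
n=21: W (go to 16, an L position)
n=22: W (go to 18, an L position)
n=23: W (go to 18, an L position)
n=24: L (options 23(W), 20(W), 19(W), 17(W) are all W)
n=25: W (go to 24, an L position)
n=26: L (options 25(W), 22(W), 21(W), 19(W) are all W)
n=27: W (go to 26, an L position)
n=28: W (go to 24, an L position)
n=29: W (go to 24, an L position)
n=30: W (go to 26, an L position)
n=31: W (go to 26, an L position)
n=32: L (options 31(W), 28(W), 27(W), 25(W) are all W)
n=33: W (go to 32, an L position)
n=34: L (options 33(W), 30(W), 29(W), 27(W) are all W)
n=35: W (go to 34, an L position)
n=36: W (go to 32, an L position)
The losing starting values of n are exactly the entries labelled L in this table (10 of them).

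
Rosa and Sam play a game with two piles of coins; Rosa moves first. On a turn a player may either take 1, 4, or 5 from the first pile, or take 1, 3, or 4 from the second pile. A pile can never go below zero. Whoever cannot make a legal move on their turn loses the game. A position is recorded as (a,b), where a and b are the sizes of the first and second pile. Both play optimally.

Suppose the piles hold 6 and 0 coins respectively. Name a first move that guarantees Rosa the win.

Label each position W (a win for the player to move) or L (a loss). A position with no legal move is L; any other position is W exactly when some move reaches an L, and L when every move reaches a W.
No move ever increases a pile, so every position that can arise here has a ≤ 6 and b ≤ 0; it is enough to label the cells with 0 ≤ a ≤ 6 and 0 ≤ b ≤ 0.
Every move lowers a or b (never raises either), so fill the grid row by row in increasing a, and left to right within a row: each cell's successors are then already labelled.
      b=0
a=0:    L
a=1:    W
a=2:    L
a=3:    W
a=4:    W
a=5:    W
a=6:    W
Cells with no legal move (terminal, hence L): (0,0).
The remaining L cells, each justified by listing all of its moves:
(2,0): →(1,0)(W) only, which is W, so L
Every other cell has at least one move into one of the L cells above, so it is W.
From (6,0), the L positions reachable in one move are: (2,0).

Move to (2,0).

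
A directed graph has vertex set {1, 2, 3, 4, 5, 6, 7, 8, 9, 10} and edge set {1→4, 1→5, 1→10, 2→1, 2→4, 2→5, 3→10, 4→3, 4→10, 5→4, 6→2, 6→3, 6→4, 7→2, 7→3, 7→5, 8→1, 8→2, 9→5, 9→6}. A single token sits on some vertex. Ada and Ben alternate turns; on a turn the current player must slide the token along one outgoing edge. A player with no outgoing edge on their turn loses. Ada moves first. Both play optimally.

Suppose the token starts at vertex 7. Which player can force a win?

Ada wins.

Compute win/loss labels from the base case upward. A position with no move is L. Any other position is W if it can reach an L in one move, else L.
Every edge goes from a vertex to one that appears earlier in the order 10, 3, 4, 5, 1, 2, 7, 6, 8, 9, so processing vertices in that order labels each vertex after all of its successors.
10: no outgoing edge → L
3: reaches L-position 10 → W
4: reaches L-position 10 → W
5: only reaches 4(W), which is W → L
1: reaches L-position 5 → W
2: reaches L-position 5 → W
7: reaches L-position 5 → W
6: only reaches 2(W), 4(W), 3(W), all W → L
8: only reaches 2(W), 1(W), all W → L
9: reaches L-position 6 → W
The starting position 7 is W: Ada should move to 5, handing over an L position.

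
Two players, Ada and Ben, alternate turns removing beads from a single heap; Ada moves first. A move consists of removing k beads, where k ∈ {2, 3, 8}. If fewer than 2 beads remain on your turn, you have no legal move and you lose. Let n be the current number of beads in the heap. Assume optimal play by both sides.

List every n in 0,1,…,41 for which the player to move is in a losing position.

0, 1, 5, 6, 10, 11, 15, 16, 20, 21, 25, 26, 30, 31, 35, 36, 40, 41

Work bottom-up. With no move the player to move loses. Otherwise the position is W if at least one move leads to an L position for the opponent, and L if every move leads to a W.
n=0: no move → L
n=1: no move → L
n=2: can move to 0, which is L ⇒ W
n=3: can move to 1, which is L ⇒ W
n=4: can move to 1, which is L ⇒ W
n=5: moves to 3(W), 2(W); every one is W ⇒ L
n=6: moves to 4(W), 3(W); every one is W ⇒ L
n=7: can move to 5, which is L ⇒ W
n=8: can move to 6, which is L ⇒ W
n=9: can move to 6, which is L ⇒ W
n=10: moves to 8(W), 7(W), 2(W); every one is W ⇒ L
n=11: moves to 9(W), 8(W), 3(W); every one is W ⇒ L
n=12: can move to 10, which is L ⇒ W
n=13: can move to 11, which is L ⇒ W
n=14: can move to 11, which is L ⇒ W
n=15: moves to 13(W), 12(W), 7(W); every one is W ⇒ L
n=16: moves to 14(W), 13(W), 8(W); every one is W ⇒ L
n=17: can move to 15, which is L ⇒ W
n=18: can move to 16, which is L ⇒ W
n=19: can move to 16, which is L ⇒ W
n=20: moves to 18(W), 17(W), 12(W); every one is W ⇒ L
n=21: moves to 19(W), 18(W), 13(W); every one is W ⇒ L
n=22: can move to 20, which is L ⇒ W
n=23: can move to 21, which is L ⇒ W
n=24: can move to 21, which is L ⇒ W
n=25: moves to 23(W), 22(W), 17(W); every one is W ⇒ L
n=26: moves to 24(W), 23(W), 18(W); every one is W ⇒ L
n=27: can move to 25, which is L ⇒ W
n=28: can move to 26, which is L ⇒ W
n=29: can move to 26, which is L ⇒ W
n=30: moves to 28(W), 27(W), 22(W); every one is W ⇒ L
n=31: moves to 29(W), 28(W), 23(W); every one is W ⇒ L
n=32: can move to 30, which is L ⇒ W
n=33: can move to 31, which is L ⇒ W
n=34: can move to 31, which is L ⇒ W
n=35: moves to 33(W), 32(W), 27(W); every one is W ⇒ L
n=36: moves to 34(W), 33(W), 28(W); every one is W ⇒ L
n=37: can move to 35, which is L ⇒ W
n=38: can move to 36, which is L ⇒ W
n=39: can move to 36, which is L ⇒ W
n=40: moves to 38(W), 37(W), 32(W); every one is W ⇒ L
n=41: moves to 39(W), 38(W), 33(W); every one is W ⇒ L
Reading off the rows marked L gives the requested list; there are 18 such values of n.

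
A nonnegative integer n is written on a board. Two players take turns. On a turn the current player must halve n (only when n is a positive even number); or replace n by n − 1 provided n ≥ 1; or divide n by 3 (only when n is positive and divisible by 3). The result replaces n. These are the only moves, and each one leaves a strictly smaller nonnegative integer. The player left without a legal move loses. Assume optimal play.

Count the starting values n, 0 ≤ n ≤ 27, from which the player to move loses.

Classify positions by backward induction: terminal positions (no move available) are L. From any other position, the mover wins iff some move reaches an L.
n=0: no move → L
n=1: can move to 0, which is L ⇒ W
n=2: the only move is to 1(W), a W ⇒ L
n=3: can move to 2, which is L ⇒ W
n=4: can move to 2, which is L ⇒ W
n=5: the only move is to 4(W), a W ⇒ L
n=6: can move to 2, which is L ⇒ W
n=7: the only move is to 6(W), a W ⇒ L
n=8: can move to 7, which is L ⇒ W
n=9: moves to 3(W), 8(W); every one is W ⇒ L
n=10: can move to 5, which is L ⇒ W
n=11: the only move is to 10(W), a W ⇒ L
n=12: can move to 11, which is L ⇒ W
n=13: the only move is to 12(W), a W ⇒ L
n=14: can move to 7, which is L ⇒ W
n=15: can move to 5, which is L ⇒ W
n=16: moves to 8(W), 15(W); every one is W ⇒ L
n=17: can move to 16, which is L ⇒ W
n=18: can move to 9, which is L ⇒ W
n=19: the only move is to 18(W), a W ⇒ L
n=20: can move to 19, which is L ⇒ W
n=21: can move to 7, which is L ⇒ W
n=22: can move to 11, which is L ⇒ W
n=23: the only move is to 22(W), a W ⇒ L
n=24: can move to 23, which is L ⇒ W
n=25: the only move is to 24(W), a W ⇒ L
n=26: can move to 13, which is L ⇒ W
n=27: can move to 9, which is L ⇒ W
L entries with 0 ≤ n ≤ 27: n = 0, 2, 5, 7, 9, 11, 13, 16, 19, 23, 25; that makes 11.

11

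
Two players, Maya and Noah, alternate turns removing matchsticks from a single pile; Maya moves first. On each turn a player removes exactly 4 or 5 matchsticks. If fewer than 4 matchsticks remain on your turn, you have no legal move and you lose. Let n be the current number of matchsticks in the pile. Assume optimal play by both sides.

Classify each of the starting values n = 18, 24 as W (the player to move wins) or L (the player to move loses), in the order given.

Classify positions by backward induction: terminal positions (no move available) are L. From any other position, the mover wins iff some move reaches an L.
n=0: no move → L
n=1: no move → L
n=2: no move → L
n=3: no move → L
n=4: W (go to 0, an L position)
n=5: W (go to 1, an L position)
n=6: W (go to 2, an L position)
n=7: W (go to 3, an L position)
n=8: W (go to 3, an L position)
n=9: L (options 5(W), 4(W) are all W)
n=10: L (options 6(W), 5(W) are all W)
n=11: L (options 7(W), 6(W) are all W)
n=12: L (options 8(W), 7(W) are all W)
n=13: W (go to 9, an L position)
n=14: W (go to 10, an L position)
n=15: W (go to 11, an L position)
n=16: W (go to 12, an L position)
n=17: W (go to 12, an L position)
n=18: L (options 14(W), 13(W) are all W)
n=19: L (options 15(W), 14(W) are all W)
n=20: L (options 16(W), 15(W) are all W)
n=21: L (options 17(W), 16(W) are all W)
n=22: W (go to 18, an L position)
n=23: W (go to 19, an L position)
n=24: W (go to 20, an L position)

18: L, 24: W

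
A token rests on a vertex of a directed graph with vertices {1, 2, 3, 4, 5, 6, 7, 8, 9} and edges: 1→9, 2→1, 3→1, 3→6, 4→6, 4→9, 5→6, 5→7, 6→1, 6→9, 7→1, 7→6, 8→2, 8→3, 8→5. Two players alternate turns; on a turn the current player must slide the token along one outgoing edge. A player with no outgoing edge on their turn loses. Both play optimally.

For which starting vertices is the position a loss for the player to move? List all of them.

2, 3, 7, 9

Classify positions by backward induction: terminal positions (no move available) are L. From any other position, the mover wins iff some move reaches an L.
Every edge goes from a vertex to one that appears earlier in the order 9, 1, 6, 2, 4, 3, 7, 5, 8, so processing vertices in that order labels each vertex after all of its successors.
9: no outgoing edge → L
1: W (go to 9, an L position)
6: W (go to 9, an L position)
2: L (sole option 1(W) is W)
4: W (go to 9, an L position)
3: L (options 6(W), 1(W) are all W)
7: L (options 6(W), 1(W) are all W)
5: W (go to 7, an L position)
8: W (go to 3, an L position)
Reading off the rows marked L gives the requested list; there are 4 such vertices.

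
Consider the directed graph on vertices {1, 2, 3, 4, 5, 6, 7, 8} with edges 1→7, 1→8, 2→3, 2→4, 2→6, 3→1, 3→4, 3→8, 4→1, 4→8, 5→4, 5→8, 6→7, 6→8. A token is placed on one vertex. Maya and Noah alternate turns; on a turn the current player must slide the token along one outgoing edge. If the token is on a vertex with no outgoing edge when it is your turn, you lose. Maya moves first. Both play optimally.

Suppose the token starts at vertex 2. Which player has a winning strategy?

Noah wins.

Use the standard recursion: the mover loses at a terminal position; elsewhere, the mover wins exactly when some move hands the opponent an L position.
Every edge goes from a vertex to one that appears earlier in the order 8, 7, 1, 4, 5, 3, 6, 2, so processing vertices in that order labels each vertex after all of its successors.
8: no outgoing edge → L
7: no outgoing edge → L
1: reaches L-position 7 → W
4: reaches L-position 8 → W
5: reaches L-position 8 → W
3: reaches L-position 8 → W
6: reaches L-position 7 → W
2: only reaches 6(W), 3(W), 4(W), all W → L
Every move from 2 reaches a W position, so the mover loses.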